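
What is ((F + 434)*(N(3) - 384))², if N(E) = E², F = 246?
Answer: 65025000000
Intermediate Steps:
((F + 434)*(N(3) - 384))² = ((246 + 434)*(3² - 384))² = (680*(9 - 384))² = (680*(-375))² = (-255000)² = 65025000000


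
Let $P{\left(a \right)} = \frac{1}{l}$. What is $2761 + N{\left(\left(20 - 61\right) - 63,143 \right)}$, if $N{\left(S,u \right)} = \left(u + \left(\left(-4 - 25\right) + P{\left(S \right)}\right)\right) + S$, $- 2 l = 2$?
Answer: $2770$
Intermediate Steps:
$l = -1$ ($l = \left(- \frac{1}{2}\right) 2 = -1$)
$P{\left(a \right)} = -1$ ($P{\left(a \right)} = \frac{1}{-1} = -1$)
$N{\left(S,u \right)} = -30 + S + u$ ($N{\left(S,u \right)} = \left(u - 30\right) + S = \left(-30 + u\right) + S = -30 + S + u$)
$2761 + N{\left(\left(20 - 61\right) - 63,143 \right)} = 2761 + \left(-30 + \left(\left(20 - 61\right) - 63\right) + 143\right) = 2761 - -9 = 2761 + 9 = 2770$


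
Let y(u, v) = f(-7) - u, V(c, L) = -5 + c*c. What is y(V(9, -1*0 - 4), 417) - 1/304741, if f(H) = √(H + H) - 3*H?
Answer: -16760756/304741 + I*√14 ≈ -55.0 + 3.7417*I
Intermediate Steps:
f(H) = -3*H + √2*√H (f(H) = √(2*H) - 3*H = √2*√H - 3*H = -3*H + √2*√H)
V(c, L) = -5 + c²
y(u, v) = 21 - u + I*√14 (y(u, v) = (-3*(-7) + √2*√(-7)) - u = (21 + √2*(I*√7)) - u = (21 + I*√14) - u = 21 - u + I*√14)
y(V(9, -1*0 - 4), 417) - 1/304741 = (21 - (-5 + 9²) + I*√14) - 1/304741 = (21 - (-5 + 81) + I*√14) - 1*1/304741 = (21 - 1*76 + I*√14) - 1/304741 = (21 - 76 + I*√14) - 1/304741 = (-55 + I*√14) - 1/304741 = -16760756/304741 + I*√14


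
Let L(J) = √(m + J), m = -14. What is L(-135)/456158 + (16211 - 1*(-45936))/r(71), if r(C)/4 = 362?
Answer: 62147/1448 + I*√149/456158 ≈ 42.919 + 2.6759e-5*I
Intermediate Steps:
r(C) = 1448 (r(C) = 4*362 = 1448)
L(J) = √(-14 + J)
L(-135)/456158 + (16211 - 1*(-45936))/r(71) = √(-14 - 135)/456158 + (16211 - 1*(-45936))/1448 = √(-149)*(1/456158) + (16211 + 45936)*(1/1448) = (I*√149)*(1/456158) + 62147*(1/1448) = I*√149/456158 + 62147/1448 = 62147/1448 + I*√149/456158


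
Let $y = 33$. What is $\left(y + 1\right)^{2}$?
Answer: $1156$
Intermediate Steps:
$\left(y + 1\right)^{2} = \left(33 + 1\right)^{2} = 34^{2} = 1156$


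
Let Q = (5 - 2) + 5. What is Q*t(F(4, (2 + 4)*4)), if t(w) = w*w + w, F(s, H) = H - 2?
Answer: 4048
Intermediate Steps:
F(s, H) = -2 + H
t(w) = w + w² (t(w) = w² + w = w + w²)
Q = 8 (Q = 3 + 5 = 8)
Q*t(F(4, (2 + 4)*4)) = 8*((-2 + (2 + 4)*4)*(1 + (-2 + (2 + 4)*4))) = 8*((-2 + 6*4)*(1 + (-2 + 6*4))) = 8*((-2 + 24)*(1 + (-2 + 24))) = 8*(22*(1 + 22)) = 8*(22*23) = 8*506 = 4048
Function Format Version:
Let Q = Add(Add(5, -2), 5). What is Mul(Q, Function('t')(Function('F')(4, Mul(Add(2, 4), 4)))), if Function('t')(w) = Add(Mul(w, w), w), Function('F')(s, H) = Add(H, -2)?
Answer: 4048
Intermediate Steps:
Function('F')(s, H) = Add(-2, H)
Function('t')(w) = Add(w, Pow(w, 2)) (Function('t')(w) = Add(Pow(w, 2), w) = Add(w, Pow(w, 2)))
Q = 8 (Q = Add(3, 5) = 8)
Mul(Q, Function('t')(Function('F')(4, Mul(Add(2, 4), 4)))) = Mul(8, Mul(Add(-2, Mul(Add(2, 4), 4)), Add(1, Add(-2, Mul(Add(2, 4), 4))))) = Mul(8, Mul(Add(-2, Mul(6, 4)), Add(1, Add(-2, Mul(6, 4))))) = Mul(8, Mul(Add(-2, 24), Add(1, Add(-2, 24)))) = Mul(8, Mul(22, Add(1, 22))) = Mul(8, Mul(22, 23)) = Mul(8, 506) = 4048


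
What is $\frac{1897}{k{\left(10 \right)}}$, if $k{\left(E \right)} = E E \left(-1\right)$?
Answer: $- \frac{1897}{100} \approx -18.97$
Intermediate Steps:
$k{\left(E \right)} = - E^{2}$ ($k{\left(E \right)} = E^{2} \left(-1\right) = - E^{2}$)
$\frac{1897}{k{\left(10 \right)}} = \frac{1897}{\left(-1\right) 10^{2}} = \frac{1897}{\left(-1\right) 100} = \frac{1897}{-100} = 1897 \left(- \frac{1}{100}\right) = - \frac{1897}{100}$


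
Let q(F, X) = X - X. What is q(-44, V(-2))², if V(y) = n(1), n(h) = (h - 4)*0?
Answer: 0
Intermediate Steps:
n(h) = 0 (n(h) = (-4 + h)*0 = 0)
V(y) = 0
q(F, X) = 0
q(-44, V(-2))² = 0² = 0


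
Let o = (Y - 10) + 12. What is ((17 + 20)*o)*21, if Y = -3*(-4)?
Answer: 10878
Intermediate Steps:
Y = 12
o = 14 (o = (12 - 10) + 12 = 2 + 12 = 14)
((17 + 20)*o)*21 = ((17 + 20)*14)*21 = (37*14)*21 = 518*21 = 10878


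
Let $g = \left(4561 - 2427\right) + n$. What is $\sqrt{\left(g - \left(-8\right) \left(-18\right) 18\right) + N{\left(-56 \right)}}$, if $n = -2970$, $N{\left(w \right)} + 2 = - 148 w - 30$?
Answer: $2 \sqrt{1207} \approx 69.484$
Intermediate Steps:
$N{\left(w \right)} = -32 - 148 w$ ($N{\left(w \right)} = -2 - \left(30 + 148 w\right) = -32 - 148 w$)
$g = -836$ ($g = \left(4561 - 2427\right) - 2970 = 2134 - 2970 = -836$)
$\sqrt{\left(g - \left(-8\right) \left(-18\right) 18\right) + N{\left(-56 \right)}} = \sqrt{\left(-836 - \left(-8\right) \left(-18\right) 18\right) - -8256} = \sqrt{\left(-836 - 144 \cdot 18\right) + \left(-32 + 8288\right)} = \sqrt{\left(-836 - 2592\right) + 8256} = \sqrt{-3428 + 8256} = \sqrt{4828} = 2 \sqrt{1207}$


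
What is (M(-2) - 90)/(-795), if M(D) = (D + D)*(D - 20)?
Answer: 2/795 ≈ 0.0025157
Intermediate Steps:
M(D) = 2*D*(-20 + D) (M(D) = (2*D)*(-20 + D) = 2*D*(-20 + D))
(M(-2) - 90)/(-795) = (2*(-2)*(-20 - 2) - 90)/(-795) = (2*(-2)*(-22) - 90)*(-1/795) = (88 - 90)*(-1/795) = -2*(-1/795) = 2/795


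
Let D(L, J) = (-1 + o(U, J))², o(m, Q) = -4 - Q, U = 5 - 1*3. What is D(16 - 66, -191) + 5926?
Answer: 40522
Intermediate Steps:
U = 2 (U = 5 - 3 = 2)
D(L, J) = (-5 - J)² (D(L, J) = (-1 + (-4 - J))² = (-5 - J)²)
D(16 - 66, -191) + 5926 = (5 - 191)² + 5926 = (-186)² + 5926 = 34596 + 5926 = 40522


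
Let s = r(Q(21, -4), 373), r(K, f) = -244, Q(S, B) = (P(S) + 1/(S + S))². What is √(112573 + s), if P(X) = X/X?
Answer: 3*√12481 ≈ 335.16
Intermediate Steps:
P(X) = 1
Q(S, B) = (1 + 1/(2*S))² (Q(S, B) = (1 + 1/(S + S))² = (1 + 1/(2*S))²)
s = -244
√(112573 + s) = √(112573 - 244) = √112329 = 3*√12481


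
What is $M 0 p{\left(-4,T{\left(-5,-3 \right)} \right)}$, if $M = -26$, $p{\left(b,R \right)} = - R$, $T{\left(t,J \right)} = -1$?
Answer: $0$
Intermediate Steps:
$M 0 p{\left(-4,T{\left(-5,-3 \right)} \right)} = \left(-26\right) 0 \left(\left(-1\right) \left(-1\right)\right) = 0 \cdot 1 = 0$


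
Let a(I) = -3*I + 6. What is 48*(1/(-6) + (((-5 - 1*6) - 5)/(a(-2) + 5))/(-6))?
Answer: -8/17 ≈ -0.47059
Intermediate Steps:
a(I) = 6 - 3*I
48*(1/(-6) + (((-5 - 1*6) - 5)/(a(-2) + 5))/(-6)) = 48*(1/(-6) + (((-5 - 1*6) - 5)/((6 - 3*(-2)) + 5))/(-6)) = 48*(1*(-⅙) + (((-5 - 6) - 5)/((6 + 6) + 5))*(-⅙)) = 48*(-⅙ + ((-11 - 5)/(12 + 5))*(-⅙)) = 48*(-⅙ - 16/17*(-⅙)) = 48*(-⅙ + 8/51) = 48*(-1/102) = -8/17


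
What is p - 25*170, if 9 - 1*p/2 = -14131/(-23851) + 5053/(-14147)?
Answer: -1428120634812/337420097 ≈ -4232.5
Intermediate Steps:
p = 5914777438/337420097 (p = 18 - 2*(-14131/(-23851) + 5053/(-14147)) = 18 - 2*(-14131*(-1/23851) + 5053*(-1/14147)) = 18 - 2*(14131/23851 - 5053/14147) = 18 - 2*79392154/337420097 = 18 - 158784308/337420097 = 5914777438/337420097 ≈ 17.529)
p - 25*170 = 5914777438/337420097 - 25*170 = 5914777438/337420097 - 4250 = -1428120634812/337420097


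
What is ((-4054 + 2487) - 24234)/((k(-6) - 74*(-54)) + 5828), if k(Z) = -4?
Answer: -25801/9820 ≈ -2.6274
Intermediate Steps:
((-4054 + 2487) - 24234)/((k(-6) - 74*(-54)) + 5828) = ((-4054 + 2487) - 24234)/((-4 - 74*(-54)) + 5828) = (-1567 - 24234)/((-4 + 3996) + 5828) = -25801/(3992 + 5828) = -25801/9820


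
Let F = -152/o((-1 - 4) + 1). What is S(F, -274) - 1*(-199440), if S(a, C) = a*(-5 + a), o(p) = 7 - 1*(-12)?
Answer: 199544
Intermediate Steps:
o(p) = 19 (o(p) = 7 + 12 = 19)
F = -8 (F = -152/19 = -152*1/19 = -8)
S(F, -274) - 1*(-199440) = -8*(-5 - 8) - 1*(-199440) = -8*(-13) + 199440 = 104 + 199440 = 199544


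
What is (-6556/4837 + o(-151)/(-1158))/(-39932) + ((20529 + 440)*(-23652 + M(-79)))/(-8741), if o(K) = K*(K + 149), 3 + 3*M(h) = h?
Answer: 18509796751203498905/325848389672092 ≈ 56805.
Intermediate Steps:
M(h) = -1 + h/3
o(K) = K*(149 + K)
(-6556/4837 + o(-151)/(-1158))/(-39932) + ((20529 + 440)*(-23652 + M(-79)))/(-8741) = (-6556/4837 - 151*(149 - 151)/(-1158))/(-39932) + ((20529 + 440)*(-23652 + (-1 + (⅓)*(-79))))/(-8741) = (-6556*1/4837 - 151*(-2)*(-1/1158))*(-1/39932) + (20969*(-23652 + (-1 - 79/3)))*(-1/8741) = (-6556/4837 + 302*(-1/1158))*(-1/39932) + (20969*(-23652 - 82/3))*(-1/8741) = (-6556/4837 - 151/579)*(-1/39932) + (20969*(-71038/3))*(-1/8741) = -4526311/2800623*(-1/39932) - 1489595822/3*(-1/8741) = 4526311/111834477636 + 1489595822/26223 = 18509796751203498905/325848389672092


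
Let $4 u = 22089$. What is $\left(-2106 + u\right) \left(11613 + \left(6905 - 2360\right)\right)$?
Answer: $\frac{110399535}{2} \approx 5.52 \cdot 10^{7}$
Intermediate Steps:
$u = \frac{22089}{4}$ ($u = \frac{1}{4} \cdot 22089 = \frac{22089}{4} \approx 5522.3$)
$\left(-2106 + u\right) \left(11613 + \left(6905 - 2360\right)\right) = \left(-2106 + \frac{22089}{4}\right) \left(11613 + \left(6905 - 2360\right)\right) = \frac{13665 \left(11613 + \left(6905 - 2360\right)\right)}{4} = \frac{13665 \left(11613 + 4545\right)}{4} = \frac{13665}{4} \cdot 16158 = \frac{110399535}{2}$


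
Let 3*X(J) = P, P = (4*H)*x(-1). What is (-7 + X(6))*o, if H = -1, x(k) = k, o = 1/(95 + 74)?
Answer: -17/507 ≈ -0.033531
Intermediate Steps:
o = 1/169 ≈ 0.0059172
P = 4 (P = (4*(-1))*(-1) = -4*(-1) = 4)
X(J) = 4/3 (X(J) = (⅓)*4 = 4/3)
(-7 + X(6))*o = (-7 + 4/3)*(1/169) = -17/3*1/169 = -17/507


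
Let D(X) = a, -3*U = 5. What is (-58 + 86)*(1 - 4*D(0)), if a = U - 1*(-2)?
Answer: -28/3 ≈ -9.3333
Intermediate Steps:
U = -5/3 (U = -⅓*5 = -5/3 ≈ -1.6667)
a = ⅓ (a = -5/3 - 1*(-2) = -5/3 + 2 = ⅓ ≈ 0.33333)
D(X) = ⅓
(-58 + 86)*(1 - 4*D(0)) = (-58 + 86)*(1 - 4*⅓) = 28*(1 - 4/3) = 28*(-⅓) = -28/3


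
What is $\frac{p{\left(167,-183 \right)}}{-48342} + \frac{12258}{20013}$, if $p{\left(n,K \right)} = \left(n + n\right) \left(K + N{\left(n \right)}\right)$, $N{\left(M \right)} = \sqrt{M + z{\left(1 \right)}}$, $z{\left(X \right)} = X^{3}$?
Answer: $\frac{14411197}{7678321} - \frac{334 \sqrt{42}}{24171} \approx 1.7873$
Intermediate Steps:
$N{\left(M \right)} = \sqrt{1 + M}$ ($N{\left(M \right)} = \sqrt{M + 1^{3}} = \sqrt{M + 1} = \sqrt{1 + M}$)
$p{\left(n,K \right)} = 2 n \left(K + \sqrt{1 + n}\right)$ ($p{\left(n,K \right)} = \left(n + n\right) \left(K + \sqrt{1 + n}\right) = 2 n \left(K + \sqrt{1 + n}\right)$)
$\frac{p{\left(167,-183 \right)}}{-48342} + \frac{12258}{20013} = \frac{2 \cdot 167 \left(-183 + \sqrt{1 + 167}\right)}{-48342} + \frac{12258}{20013} = 2 \cdot 167 \left(-183 + \sqrt{168}\right) \left(- \frac{1}{48342}\right) + 12258 \cdot \frac{1}{20013} = 2 \cdot 167 \left(-183 + 2 \sqrt{42}\right) \left(- \frac{1}{48342}\right) + \frac{4086}{6671} = \left(-61122 + 668 \sqrt{42}\right) \left(- \frac{1}{48342}\right) + \frac{4086}{6671} = \left(\frac{10187}{8057} - \frac{334 \sqrt{42}}{24171}\right) + \frac{4086}{6671} = \frac{14411197}{7678321} - \frac{334 \sqrt{42}}{24171}$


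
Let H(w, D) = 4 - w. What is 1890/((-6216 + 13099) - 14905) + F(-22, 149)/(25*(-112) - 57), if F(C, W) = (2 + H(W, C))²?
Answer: -4034324/545687 ≈ -7.3931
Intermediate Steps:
F(C, W) = (6 - W)² (F(C, W) = (2 + (4 - W))² = (6 - W)²)
1890/((-6216 + 13099) - 14905) + F(-22, 149)/(25*(-112) - 57) = 1890/((-6216 + 13099) - 14905) + (-6 + 149)²/(25*(-112) - 57) = 1890/(6883 - 14905) + 143²/(-2800 - 57) = 1890/(-8022) + 20449/(-2857) = 1890*(-1/8022) + 20449*(-1/2857) = -45/191 - 20449/2857 = -4034324/545687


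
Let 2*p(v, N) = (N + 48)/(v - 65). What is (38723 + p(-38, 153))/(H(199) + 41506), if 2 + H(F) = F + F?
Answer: 7976737/8631812 ≈ 0.92411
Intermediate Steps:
p(v, N) = (48 + N)/(2*(-65 + v)) (p(v, N) = ((N + 48)/(v - 65))/2 = ((48 + N)/(-65 + v))/2 = (48 + N)/(2*(-65 + v)))
H(F) = -2 + 2*F (H(F) = -2 + (F + F) = -2 + 2*F)
(38723 + p(-38, 153))/(H(199) + 41506) = (38723 + (48 + 153)/(2*(-65 - 38)))/((-2 + 2*199) + 41506) = (38723 + (½)*201/(-103))/((-2 + 398) + 41506) = (38723 + (½)*(-1/103)*201)/(396 + 41506) = (38723 - 201/206)/41902 = (7976737/206)*(1/41902) = 7976737/8631812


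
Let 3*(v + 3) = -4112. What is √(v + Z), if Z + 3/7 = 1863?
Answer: √215607/21 ≈ 22.111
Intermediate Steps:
Z = 13038/7 (Z = -3/7 + 1863 = 13038/7 ≈ 1862.6)
v = -4121/3 (v = -3 + (⅓)*(-4112) = -3 - 4112/3 = -4121/3 ≈ -1373.7)
√(v + Z) = √(-4121/3 + 13038/7) = √(10267/21) = √215607/21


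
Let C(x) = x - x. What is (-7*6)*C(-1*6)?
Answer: 0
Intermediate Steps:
C(x) = 0
(-7*6)*C(-1*6) = -7*6*0 = -42*0 = 0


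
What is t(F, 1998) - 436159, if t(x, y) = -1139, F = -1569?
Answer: -437298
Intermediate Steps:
t(F, 1998) - 436159 = -1139 - 436159 = -437298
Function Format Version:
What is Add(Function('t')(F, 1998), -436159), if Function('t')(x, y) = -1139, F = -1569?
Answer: -437298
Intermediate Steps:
Add(Function('t')(F, 1998), -436159) = Add(-1139, -436159) = -437298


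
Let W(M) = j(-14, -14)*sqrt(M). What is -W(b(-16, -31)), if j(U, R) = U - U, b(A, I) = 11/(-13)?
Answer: 0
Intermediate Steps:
b(A, I) = -11/13 (b(A, I) = 11*(-1/13) = -11/13)
j(U, R) = 0
W(M) = 0 (W(M) = 0*sqrt(M) = 0)
-W(b(-16, -31)) = -1*0 = 0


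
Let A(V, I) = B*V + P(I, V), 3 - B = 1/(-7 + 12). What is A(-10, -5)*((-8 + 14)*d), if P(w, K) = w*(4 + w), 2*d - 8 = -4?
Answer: -276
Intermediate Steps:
d = 2 (d = 4 + (½)*(-4) = 4 - 2 = 2)
B = 14/5 (B = 3 - 1/(-7 + 12) = 3 - 1/5 = 3 - 1*⅕ = 3 - ⅕ = 14/5 ≈ 2.8000)
A(V, I) = 14*V/5 + I*(4 + I)
A(-10, -5)*((-8 + 14)*d) = ((14/5)*(-10) - 5*(4 - 5))*((-8 + 14)*2) = (-28 - 5*(-1))*(6*2) = (-28 + 5)*12 = -23*12 = -276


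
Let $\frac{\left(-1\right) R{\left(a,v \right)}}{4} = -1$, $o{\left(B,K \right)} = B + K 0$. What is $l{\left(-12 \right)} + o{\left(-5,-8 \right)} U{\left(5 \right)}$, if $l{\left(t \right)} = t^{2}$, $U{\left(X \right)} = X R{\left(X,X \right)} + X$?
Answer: $19$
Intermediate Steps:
$o{\left(B,K \right)} = B$ ($o{\left(B,K \right)} = B + 0 = B$)
$R{\left(a,v \right)} = 4$ ($R{\left(a,v \right)} = \left(-4\right) \left(-1\right) = 4$)
$U{\left(X \right)} = 5 X$ ($U{\left(X \right)} = X 4 + X = 4 X + X = 5 X$)
$l{\left(-12 \right)} + o{\left(-5,-8 \right)} U{\left(5 \right)} = \left(-12\right)^{2} - 5 \cdot 5 \cdot 5 = 144 - 125 = 19$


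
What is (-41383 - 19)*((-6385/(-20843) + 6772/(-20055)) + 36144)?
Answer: -625518347717992478/418006365 ≈ -1.4964e+9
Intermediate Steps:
(-41383 - 19)*((-6385/(-20843) + 6772/(-20055)) + 36144) = -41402*((-6385*(-1/20843) + 6772*(-1/20055)) + 36144) = -41402*((6385/20843 - 6772/20055) + 36144) = -41402*(-13097621/418006365 + 36144) = -41402*15108408958939/418006365 = -625518347717992478/418006365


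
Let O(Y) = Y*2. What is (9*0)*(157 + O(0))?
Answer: 0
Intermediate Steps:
O(Y) = 2*Y
(9*0)*(157 + O(0)) = (9*0)*(157 + 2*0) = 0*(157 + 0) = 0*157 = 0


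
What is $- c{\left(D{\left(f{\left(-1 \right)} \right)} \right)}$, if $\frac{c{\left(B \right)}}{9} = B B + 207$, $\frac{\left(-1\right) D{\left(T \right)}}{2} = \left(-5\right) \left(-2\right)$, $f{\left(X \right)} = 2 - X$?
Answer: $-5463$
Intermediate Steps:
$D{\left(T \right)} = -20$ ($D{\left(T \right)} = - 2 \left(\left(-5\right) \left(-2\right)\right) = \left(-2\right) 10 = -20$)
$c{\left(B \right)} = 1863 + 9 B^{2}$ ($c{\left(B \right)} = 9 \left(B B + 207\right) = 9 \left(B^{2} + 207\right) = 9 \left(207 + B^{2}\right) = 1863 + 9 B^{2}$)
$- c{\left(D{\left(f{\left(-1 \right)} \right)} \right)} = - (1863 + 9 \left(-20\right)^{2}) = - (1863 + 9 \cdot 400) = - (1863 + 3600) = \left(-1\right) 5463 = -5463$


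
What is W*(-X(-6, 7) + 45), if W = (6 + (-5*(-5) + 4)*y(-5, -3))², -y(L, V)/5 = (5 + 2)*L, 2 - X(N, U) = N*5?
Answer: 335615293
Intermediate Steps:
X(N, U) = 2 - 5*N (X(N, U) = 2 - N*5 = 2 - 5*N)
y(L, V) = -35*L (y(L, V) = -5*(5 + 2)*L = -35*L)
W = 25816561 (W = (6 + (-5*(-5) + 4)*(-35*(-5)))² = (6 + (25 + 4)*175)² = (6 + 29*175)² = (6 + 5075)² = 5081² = 25816561)
W*(-X(-6, 7) + 45) = 25816561*(-(2 - 5*(-6)) + 45) = 25816561*(-(2 + 30) + 45) = 25816561*(-1*32 + 45) = 25816561*(-32 + 45) = 25816561*13 = 335615293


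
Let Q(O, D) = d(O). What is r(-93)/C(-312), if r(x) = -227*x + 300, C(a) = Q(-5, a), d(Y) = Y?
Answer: -21411/5 ≈ -4282.2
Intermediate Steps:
Q(O, D) = O
C(a) = -5
r(x) = 300 - 227*x
r(-93)/C(-312) = (300 - 227*(-93))/(-5) = (300 + 21111)*(-⅕) = 21411*(-⅕) = -21411/5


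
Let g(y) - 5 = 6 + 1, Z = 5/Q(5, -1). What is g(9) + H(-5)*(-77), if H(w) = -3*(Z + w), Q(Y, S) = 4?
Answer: -3417/4 ≈ -854.25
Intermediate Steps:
Z = 5/4 ≈ 1.2500
g(y) = 12 (g(y) = 5 + (6 + 1) = 5 + 7 = 12)
H(w) = -15/4 - 3*w (H(w) = -3*(5/4 + w) = -15/4 - 3*w)
g(9) + H(-5)*(-77) = 12 + (-15/4 - 3*(-5))*(-77) = 12 + (-15/4 + 15)*(-77) = 12 + (45/4)*(-77) = 12 - 3465/4 = -3417/4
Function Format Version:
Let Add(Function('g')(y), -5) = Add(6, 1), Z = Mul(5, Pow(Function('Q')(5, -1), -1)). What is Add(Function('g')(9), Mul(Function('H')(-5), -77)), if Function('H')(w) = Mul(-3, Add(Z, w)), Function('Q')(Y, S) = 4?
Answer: Rational(-3417, 4) ≈ -854.25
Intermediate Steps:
Z = Rational(5, 4) (Z = Mul(5, Pow(4, -1)) = Mul(5, Rational(1, 4)) = Rational(5, 4) ≈ 1.2500)
Function('g')(y) = 12 (Function('g')(y) = Add(5, Add(6, 1)) = Add(5, 7) = 12)
Function('H')(w) = Add(Rational(-15, 4), Mul(-3, w)) (Function('H')(w) = Mul(-3, Add(Rational(5, 4), w)) = Add(Rational(-15, 4), Mul(-3, w)))
Add(Function('g')(9), Mul(Function('H')(-5), -77)) = Add(12, Mul(Add(Rational(-15, 4), Mul(-3, -5)), -77)) = Add(12, Mul(Add(Rational(-15, 4), 15), -77)) = Add(12, Mul(Rational(45, 4), -77)) = Add(12, Rational(-3465, 4)) = Rational(-3417, 4)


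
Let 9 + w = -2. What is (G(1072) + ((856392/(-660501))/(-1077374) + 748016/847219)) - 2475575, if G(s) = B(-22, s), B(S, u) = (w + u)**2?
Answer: -7978513769817279198646/5910653291677803 ≈ -1.3499e+6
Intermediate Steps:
w = -11 (w = -9 - 2 = -11)
B(S, u) = (-11 + u)**2
G(s) = (-11 + s)**2
(G(1072) + ((856392/(-660501))/(-1077374) + 748016/847219)) - 2475575 = ((-11 + 1072)**2 + ((856392/(-660501))/(-1077374) + 748016/847219)) - 2475575 = (1061**2 + ((856392*(-1/660501))*(-1/1077374) + 748016*(1/847219))) - 2475575 = (1125721 + (-16792/12951*(-1/1077374) + 748016/847219)) - 2475575 = (1125721 + (8396/6976535337 + 748016/847219)) - 2475575 = (1125721 + 5218567169892116/5910653291677803) - 2475575 = 6653751752727997963079/5910653291677803 - 2475575 = -7978513769817279198646/5910653291677803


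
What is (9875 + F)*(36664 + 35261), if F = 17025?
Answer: 1934782500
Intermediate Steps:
(9875 + F)*(36664 + 35261) = (9875 + 17025)*(36664 + 35261) = 26900*71925 = 1934782500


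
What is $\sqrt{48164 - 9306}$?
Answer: $\sqrt{38858} \approx 197.12$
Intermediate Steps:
$\sqrt{48164 - 9306} = \sqrt{38858}$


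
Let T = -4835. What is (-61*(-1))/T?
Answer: -61/4835 ≈ -0.012616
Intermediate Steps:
(-61*(-1))/T = -61*(-1)/(-4835) = 61*(-1/4835) = -61/4835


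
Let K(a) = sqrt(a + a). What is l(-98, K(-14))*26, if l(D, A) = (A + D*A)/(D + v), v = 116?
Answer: -2522*I*sqrt(7)/9 ≈ -741.4*I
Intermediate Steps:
K(a) = sqrt(2)*sqrt(a) (K(a) = sqrt(2*a) = sqrt(2)*sqrt(a))
l(D, A) = (A + A*D)/(116 + D) (l(D, A) = (A + D*A)/(D + 116) = (A + A*D)/(116 + D))
l(-98, K(-14))*26 = ((sqrt(2)*sqrt(-14))*(1 - 98)/(116 - 98))*26 = ((sqrt(2)*(I*sqrt(14)))*(-97)/18)*26 = ((2*I*sqrt(7))*(1/18)*(-97))*26 = -97*I*sqrt(7)/9*26 = -2522*I*sqrt(7)/9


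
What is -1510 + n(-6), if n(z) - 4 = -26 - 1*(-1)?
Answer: -1531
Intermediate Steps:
n(z) = -21 (n(z) = 4 + (-26 - 1*(-1)) = 4 + (-26 + 1) = 4 - 25 = -21)
-1510 + n(-6) = -1510 - 21 = -1531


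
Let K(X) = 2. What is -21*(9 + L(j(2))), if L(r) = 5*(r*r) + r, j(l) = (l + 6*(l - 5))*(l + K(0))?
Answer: -428925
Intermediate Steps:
j(l) = (-30 + 7*l)*(2 + l) (j(l) = (l + 6*(l - 5))*(l + 2) = (l + 6*(-5 + l))*(2 + l) = (l + (-30 + 6*l))*(2 + l) = (-30 + 7*l)*(2 + l))
L(r) = r + 5*r**2 (L(r) = 5*r**2 + r = r + 5*r**2)
-21*(9 + L(j(2))) = -21*(9 + (-60 - 16*2 + 7*2**2)*(1 + 5*(-60 - 16*2 + 7*2**2))) = -21*(9 + (-60 - 32 + 7*4)*(1 + 5*(-60 - 32 + 7*4))) = -21*(9 + (-60 - 32 + 28)*(1 + 5*(-60 - 32 + 28))) = -21*(9 - 64*(1 + 5*(-64))) = -21*(9 - 64*(1 - 320)) = -21*(9 - 64*(-319)) = -21*(9 + 20416) = -21*20425 = -428925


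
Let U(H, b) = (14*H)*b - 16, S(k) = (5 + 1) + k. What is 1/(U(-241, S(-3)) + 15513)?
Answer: 1/5375 ≈ 0.00018605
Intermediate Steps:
S(k) = 6 + k
U(H, b) = -16 + 14*H*b (U(H, b) = 14*H*b - 16 = -16 + 14*H*b)
1/(U(-241, S(-3)) + 15513) = 1/((-16 + 14*(-241)*(6 - 3)) + 15513) = 1/((-16 + 14*(-241)*3) + 15513) = 1/((-16 - 10122) + 15513) = 1/(-10138 + 15513) = 1/5375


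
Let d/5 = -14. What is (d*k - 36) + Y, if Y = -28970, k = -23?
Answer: -27396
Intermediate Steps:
d = -70 (d = 5*(-14) = -70)
(d*k - 36) + Y = (-70*(-23) - 36) - 28970 = (1610 - 36) - 28970 = 1574 - 28970 = -27396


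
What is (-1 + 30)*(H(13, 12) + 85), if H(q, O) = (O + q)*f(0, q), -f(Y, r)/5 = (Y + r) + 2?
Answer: -51910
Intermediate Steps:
f(Y, r) = -10 - 5*Y - 5*r (f(Y, r) = -5*((Y + r) + 2) = -5*(2 + Y + r) = -10 - 5*Y - 5*r)
H(q, O) = (-10 - 5*q)*(O + q) (H(q, O) = (O + q)*(-10 - 5*0 - 5*q) = (O + q)*(-10 + 0 - 5*q) = (O + q)*(-10 - 5*q) = (-10 - 5*q)*(O + q))
(-1 + 30)*(H(13, 12) + 85) = (-1 + 30)*(-5*(2 + 13)*(12 + 13) + 85) = 29*(-5*15*25 + 85) = 29*(-1875 + 85) = 29*(-1790) = -51910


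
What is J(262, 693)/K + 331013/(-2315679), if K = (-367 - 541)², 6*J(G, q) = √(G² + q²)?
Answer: -331013/2315679 + √548893/4946784 ≈ -0.14279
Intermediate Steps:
J(G, q) = √(G² + q²)/6
K = 824464 (K = (-908)² = 824464)
J(262, 693)/K + 331013/(-2315679) = (√(262² + 693²)/6)/824464 + 331013/(-2315679) = (√(68644 + 480249)/6)*(1/824464) + 331013*(-1/2315679) = (√548893/6)*(1/824464) - 331013/2315679 = √548893/4946784 - 331013/2315679 = -331013/2315679 + √548893/4946784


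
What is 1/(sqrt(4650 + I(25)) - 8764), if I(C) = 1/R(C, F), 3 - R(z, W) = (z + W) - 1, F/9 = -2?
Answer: -26292/230409139 - sqrt(41847)/230409139 ≈ -0.00011500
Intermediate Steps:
F = -18 (F = 9*(-2) = -18)
R(z, W) = 4 - W - z (R(z, W) = 3 - ((z + W) - 1) = 3 - ((W + z) - 1) = 3 - (-1 + W + z) = 3 + (1 - W - z) = 4 - W - z)
I(C) = 1/(22 - C) (I(C) = 1/(4 - 1*(-18) - C) = 1/(4 + 18 - C) = 1/(22 - C))
1/(sqrt(4650 + I(25)) - 8764) = 1/(sqrt(4650 - 1/(-22 + 25)) - 8764) = 1/(sqrt(4650 - 1/3) - 8764) = 1/(sqrt(13949/3) - 8764) = 1/(sqrt(41847)/3 - 8764) = 1/(-8764 + sqrt(41847)/3)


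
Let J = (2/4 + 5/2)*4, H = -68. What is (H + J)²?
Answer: 3136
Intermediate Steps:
J = 12 (J = (2*(¼) + 5*(½))*4 = (½ + 5/2)*4 = 3*4 = 12)
(H + J)² = (-68 + 12)² = (-56)² = 3136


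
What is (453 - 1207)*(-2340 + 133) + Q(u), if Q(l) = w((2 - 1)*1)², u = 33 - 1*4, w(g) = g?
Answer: 1664079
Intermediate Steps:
u = 29 (u = 33 - 4 = 29)
Q(l) = 1 (Q(l) = ((2 - 1)*1)² = (1*1)² = 1² = 1)
(453 - 1207)*(-2340 + 133) + Q(u) = (453 - 1207)*(-2340 + 133) + 1 = -754*(-2207) + 1 = 1664078 + 1 = 1664079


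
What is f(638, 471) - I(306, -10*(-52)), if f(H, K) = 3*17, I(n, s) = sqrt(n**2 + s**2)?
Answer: 51 - 2*sqrt(91009) ≈ -552.35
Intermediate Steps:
f(H, K) = 51
f(638, 471) - I(306, -10*(-52)) = 51 - sqrt(306**2 + (-10*(-52))**2) = 51 - sqrt(93636 + 520**2) = 51 - sqrt(93636 + 270400) = 51 - sqrt(364036) = 51 - 2*sqrt(91009)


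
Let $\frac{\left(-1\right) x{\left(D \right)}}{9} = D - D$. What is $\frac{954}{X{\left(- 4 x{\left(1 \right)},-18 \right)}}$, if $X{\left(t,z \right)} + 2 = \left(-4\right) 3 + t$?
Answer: $- \frac{477}{7} \approx -68.143$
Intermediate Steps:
$x{\left(D \right)} = 0$ ($x{\left(D \right)} = - 9 \left(D - D\right) = \left(-9\right) 0 = 0$)
$X{\left(t,z \right)} = -14 + t$ ($X{\left(t,z \right)} = -2 + \left(\left(-4\right) 3 + t\right) = -2 + \left(-12 + t\right) = -14 + t$)
$\frac{954}{X{\left(- 4 x{\left(1 \right)},-18 \right)}} = \frac{954}{-14 - 0} = \frac{954}{-14 + 0} = \frac{954}{-14} = 954 \left(- \frac{1}{14}\right) = - \frac{477}{7}$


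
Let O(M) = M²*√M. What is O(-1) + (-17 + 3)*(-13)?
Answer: 182 + I ≈ 182.0 + 1.0*I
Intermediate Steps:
O(M) = M^(5/2)
O(-1) + (-17 + 3)*(-13) = (-1)^(5/2) + (-17 + 3)*(-13) = I - 14*(-13) = I + 182 = 182 + I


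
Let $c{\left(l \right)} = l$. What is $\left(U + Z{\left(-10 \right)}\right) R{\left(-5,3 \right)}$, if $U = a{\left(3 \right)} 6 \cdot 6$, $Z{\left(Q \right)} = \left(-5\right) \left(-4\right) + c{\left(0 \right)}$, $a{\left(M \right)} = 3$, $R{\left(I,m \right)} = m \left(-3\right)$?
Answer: $-1152$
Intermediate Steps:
$R{\left(I,m \right)} = - 3 m$
$Z{\left(Q \right)} = 20$ ($Z{\left(Q \right)} = \left(-5\right) \left(-4\right) + 0 = 20 + 0 = 20$)
$U = 108$ ($U = 3 \cdot 6 \cdot 6 = 18 \cdot 6 = 108$)
$\left(U + Z{\left(-10 \right)}\right) R{\left(-5,3 \right)} = \left(108 + 20\right) \left(\left(-3\right) 3\right) = 128 \left(-9\right) = -1152$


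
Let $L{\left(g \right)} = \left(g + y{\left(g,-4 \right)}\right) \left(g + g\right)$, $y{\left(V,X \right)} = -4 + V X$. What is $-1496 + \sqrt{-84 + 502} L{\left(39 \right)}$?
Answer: $-1496 - 9438 \sqrt{418} \approx -1.9446 \cdot 10^{5}$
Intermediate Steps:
$L{\left(g \right)} = 2 g \left(-4 - 3 g\right)$ ($L{\left(g \right)} = \left(g + \left(-4 + g \left(-4\right)\right)\right) \left(g + g\right) = \left(g - \left(4 + 4 g\right)\right) 2 g = \left(-4 - 3 g\right) 2 g = 2 g \left(-4 - 3 g\right)$)
$-1496 + \sqrt{-84 + 502} L{\left(39 \right)} = -1496 + \sqrt{-84 + 502} \cdot 2 \cdot 39 \left(-4 - 117\right) = -1496 + \sqrt{418} \cdot 2 \cdot 39 \left(-4 - 117\right) = -1496 + \sqrt{418} \cdot 2 \cdot 39 \left(-121\right) = -1496 + \sqrt{418} \left(-9438\right) = -1496 - 9438 \sqrt{418}$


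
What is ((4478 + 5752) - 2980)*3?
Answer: 21750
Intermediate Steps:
((4478 + 5752) - 2980)*3 = (10230 - 2980)*3 = 7250*3 = 21750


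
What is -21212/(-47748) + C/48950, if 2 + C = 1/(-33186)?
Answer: 957076775511/2154568417100 ≈ 0.44421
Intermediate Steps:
C = -66373/33186 (C = -2 + 1/(-33186) = -2 - 1/33186 = -66373/33186 ≈ -2.0000)
-21212/(-47748) + C/48950 = -21212/(-47748) - 66373/33186/48950 = -21212*(-1/47748) - 66373/33186*1/48950 = 5303/11937 - 66373/1624454700 = 957076775511/2154568417100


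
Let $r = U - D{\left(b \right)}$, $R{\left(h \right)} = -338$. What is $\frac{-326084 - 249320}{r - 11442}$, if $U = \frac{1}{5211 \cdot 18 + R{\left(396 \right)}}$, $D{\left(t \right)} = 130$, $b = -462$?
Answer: $\frac{53777257840}{1081519119} \approx 49.724$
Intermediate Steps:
$U = \frac{1}{93460}$ ($U = \frac{1}{5211 \cdot 18 - 338} = \frac{1}{93798 - 338} = \frac{1}{93460} \approx 1.07 \cdot 10^{-5}$)
$r = - \frac{12149799}{93460}$ ($r = \frac{1}{93460} - 130 = - \frac{12149799}{93460} \approx -130.0$)
$\frac{-326084 - 249320}{r - 11442} = \frac{-326084 - 249320}{- \frac{12149799}{93460} - 11442} = - \frac{575404}{- \frac{1081519119}{93460}} = \left(-575404\right) \left(- \frac{93460}{1081519119}\right) = \frac{53777257840}{1081519119}$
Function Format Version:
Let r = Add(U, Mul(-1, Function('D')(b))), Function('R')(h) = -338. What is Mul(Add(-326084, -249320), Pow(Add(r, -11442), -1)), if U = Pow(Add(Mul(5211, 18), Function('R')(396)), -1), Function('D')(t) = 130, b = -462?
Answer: Rational(53777257840, 1081519119) ≈ 49.724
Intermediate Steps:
U = Rational(1, 93460) (U = Pow(Add(Mul(5211, 18), -338), -1) = Pow(Add(93798, -338), -1) = Pow(93460, -1) = Rational(1, 93460) ≈ 1.0700e-5)
r = Rational(-12149799, 93460) (r = Add(Rational(1, 93460), Mul(-1, 130)) = Add(Rational(1, 93460), -130) = Rational(-12149799, 93460) ≈ -130.00)
Mul(Add(-326084, -249320), Pow(Add(r, -11442), -1)) = Mul(Add(-326084, -249320), Pow(Add(Rational(-12149799, 93460), -11442), -1)) = Mul(-575404, Pow(Rational(-1081519119, 93460), -1)) = Mul(-575404, Rational(-93460, 1081519119)) = Rational(53777257840, 1081519119)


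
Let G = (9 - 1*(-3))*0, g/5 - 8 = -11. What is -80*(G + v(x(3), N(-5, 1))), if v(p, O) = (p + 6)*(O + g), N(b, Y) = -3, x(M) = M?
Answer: 12960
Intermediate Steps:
g = -15 (g = 40 + 5*(-11) = 40 - 55 = -15)
v(p, O) = (-15 + O)*(6 + p) (v(p, O) = (p + 6)*(O - 15) = (6 + p)*(-15 + O) = (-15 + O)*(6 + p))
G = 0 (G = (9 + 3)*0 = 12*0 = 0)
-80*(G + v(x(3), N(-5, 1))) = -80*(0 + (-90 - 15*3 + 6*(-3) - 3*3)) = -80*(0 + (-90 - 45 - 18 - 9)) = -80*(0 - 162) = -80*(-162) = 12960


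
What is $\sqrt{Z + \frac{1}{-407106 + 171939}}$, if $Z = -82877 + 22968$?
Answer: $\frac{2 i \sqrt{828294613361817}}{235167} \approx 244.76 i$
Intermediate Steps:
$Z = -59909$
$\sqrt{Z + \frac{1}{-407106 + 171939}} = \sqrt{-59909 + \frac{1}{-407106 + 171939}} = \sqrt{-59909 + \frac{1}{-235167}} = \sqrt{-59909 - \frac{1}{235167}} = \sqrt{- \frac{14088619804}{235167}} = \frac{2 i \sqrt{828294613361817}}{235167}$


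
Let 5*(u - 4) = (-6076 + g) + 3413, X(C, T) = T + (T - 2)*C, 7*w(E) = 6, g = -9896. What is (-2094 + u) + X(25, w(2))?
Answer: -162033/35 ≈ -4629.5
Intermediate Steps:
w(E) = 6/7 (w(E) = (⅐)*6 = 6/7)
X(C, T) = T + C*(-2 + T) (X(C, T) = T + (-2 + T)*C = T + C*(-2 + T))
u = -12539/5 (u = 4 + ((-6076 - 9896) + 3413)/5 = 4 + (-15972 + 3413)/5 = 4 + (⅕)*(-12559) = 4 - 12559/5 = -12539/5 ≈ -2507.8)
(-2094 + u) + X(25, w(2)) = (-2094 - 12539/5) + (6/7 - 2*25 + 25*(6/7)) = -23009/5 + (6/7 - 50 + 150/7) = -23009/5 - 194/7 = -162033/35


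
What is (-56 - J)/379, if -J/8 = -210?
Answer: -1736/379 ≈ -4.5805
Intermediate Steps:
J = 1680 (J = -8*(-210) = 1680)
(-56 - J)/379 = (-56 - 1*1680)/379 = (-56 - 1680)*(1/379) = -1736*1/379 = -1736/379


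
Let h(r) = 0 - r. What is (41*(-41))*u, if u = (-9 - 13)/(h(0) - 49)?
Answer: -36982/49 ≈ -754.73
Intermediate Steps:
h(r) = -r
u = 22/49 (u = (-9 - 13)/(-1*0 - 49) = -22/(0 - 49) = -22/(-49) = -22*(-1/49) = 22/49 ≈ 0.44898)
(41*(-41))*u = (41*(-41))*(22/49) = -1681*22/49 = -36982/49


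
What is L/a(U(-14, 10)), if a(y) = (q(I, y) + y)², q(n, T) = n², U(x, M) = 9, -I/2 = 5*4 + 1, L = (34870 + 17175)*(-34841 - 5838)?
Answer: -2117138555/3143529 ≈ -673.49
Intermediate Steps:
L = -2117138555 (L = 52045*(-40679) = -2117138555)
I = -42 (I = -2*(5*4 + 1) = -2*(20 + 1) = -2*21 = -42)
a(y) = (1764 + y)² (a(y) = ((-42)² + y)² = (1764 + y)²)
L/a(U(-14, 10)) = -2117138555/(1764 + 9)² = -2117138555/(1773²) = -2117138555/3143529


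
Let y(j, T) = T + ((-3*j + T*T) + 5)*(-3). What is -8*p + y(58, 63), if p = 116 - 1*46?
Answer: -11897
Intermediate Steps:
p = 70 (p = 116 - 46 = 70)
y(j, T) = -15 + T - 3*T² + 9*j (y(j, T) = T + ((-3*j + T²) + 5)*(-3) = T + ((T² - 3*j) + 5)*(-3) = T + (5 + T² - 3*j)*(-3) = T + (-15 - 3*T² + 9*j) = -15 + T - 3*T² + 9*j)
-8*p + y(58, 63) = -8*70 + (-15 + 63 - 3*63² + 9*58) = -560 + (-15 + 63 - 3*3969 + 522) = -560 + (-15 + 63 - 11907 + 522) = -560 - 11337 = -11897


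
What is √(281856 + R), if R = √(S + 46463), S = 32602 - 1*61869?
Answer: √(281856 + 2*√4299) ≈ 531.02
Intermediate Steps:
S = -29267 (S = 32602 - 61869 = -29267)
R = 2*√4299 (R = √(-29267 + 46463) = √17196 = 2*√4299 ≈ 131.13)
√(281856 + R) = √(281856 + 2*√4299)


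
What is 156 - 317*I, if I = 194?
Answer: -61342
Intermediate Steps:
156 - 317*I = 156 - 317*194 = 156 - 61498 = -61342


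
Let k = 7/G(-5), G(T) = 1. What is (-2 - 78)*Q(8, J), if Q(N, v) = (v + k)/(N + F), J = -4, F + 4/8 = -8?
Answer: 480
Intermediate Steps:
F = -17/2 (F = -1/2 - 8 = -17/2 ≈ -8.5000)
k = 7 (k = 7/1 = 7*1 = 7)
Q(N, v) = (7 + v)/(-17/2 + N) (Q(N, v) = (v + 7)/(N - 17/2) = (7 + v)/(-17/2 + N))
(-2 - 78)*Q(8, J) = (-2 - 78)*(2*(7 - 4)/(-17 + 2*8)) = -160*3/(-17 + 16) = -160*3/(-1) = -160*(-1)*3 = -80*(-6) = 480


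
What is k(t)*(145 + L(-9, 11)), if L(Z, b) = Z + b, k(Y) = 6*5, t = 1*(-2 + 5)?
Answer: 4410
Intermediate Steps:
t = 3 (t = 1*3 = 3)
k(Y) = 30
k(t)*(145 + L(-9, 11)) = 30*(145 + (-9 + 11)) = 30*(145 + 2) = 30*147 = 4410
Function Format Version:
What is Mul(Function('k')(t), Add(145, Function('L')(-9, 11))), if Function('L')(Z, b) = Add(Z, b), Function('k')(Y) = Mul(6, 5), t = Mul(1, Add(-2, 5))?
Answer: 4410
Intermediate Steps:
t = 3 (t = Mul(1, 3) = 3)
Function('k')(Y) = 30
Mul(Function('k')(t), Add(145, Function('L')(-9, 11))) = Mul(30, Add(145, Add(-9, 11))) = Mul(30, Add(145, 2)) = Mul(30, 147) = 4410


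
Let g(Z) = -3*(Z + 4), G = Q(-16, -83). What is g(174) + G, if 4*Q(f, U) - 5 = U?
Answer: -1107/2 ≈ -553.50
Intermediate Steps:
Q(f, U) = 5/4 + U/4
G = -39/2 (G = 5/4 + (¼)*(-83) = 5/4 - 83/4 = -39/2 ≈ -19.500)
g(Z) = -12 - 3*Z (g(Z) = -3*(4 + Z) = -12 - 3*Z)
g(174) + G = (-12 - 3*174) - 39/2 = (-12 - 522) - 39/2 = -534 - 39/2 = -1107/2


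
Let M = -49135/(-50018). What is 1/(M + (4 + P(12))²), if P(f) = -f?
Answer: 50018/3250287 ≈ 0.015389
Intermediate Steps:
M = 49135/50018 (M = -49135*(-1/50018) = 49135/50018 ≈ 0.98235)
1/(M + (4 + P(12))²) = 1/(49135/50018 + (4 - 1*12)²) = 1/(49135/50018 + (4 - 12)²) = 1/(49135/50018 + (-8)²) = 1/(49135/50018 + 64) = 1/(3250287/50018) = 50018/3250287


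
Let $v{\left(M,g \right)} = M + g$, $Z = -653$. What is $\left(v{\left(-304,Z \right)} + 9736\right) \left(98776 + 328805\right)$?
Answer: $3753733599$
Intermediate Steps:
$\left(v{\left(-304,Z \right)} + 9736\right) \left(98776 + 328805\right) = \left(\left(-304 - 653\right) + 9736\right) \left(98776 + 328805\right) = \left(-957 + 9736\right) 427581 = 8779 \cdot 427581 = 3753733599$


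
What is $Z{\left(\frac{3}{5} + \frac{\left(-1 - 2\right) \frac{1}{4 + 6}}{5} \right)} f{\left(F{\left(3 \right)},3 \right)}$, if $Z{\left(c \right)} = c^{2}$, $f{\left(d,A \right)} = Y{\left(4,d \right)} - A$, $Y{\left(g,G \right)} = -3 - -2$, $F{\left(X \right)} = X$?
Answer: $- \frac{729}{625} \approx -1.1664$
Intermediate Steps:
$Y{\left(g,G \right)} = -1$ ($Y{\left(g,G \right)} = -3 + 2 = -1$)
$f{\left(d,A \right)} = -1 - A$
$Z{\left(\frac{3}{5} + \frac{\left(-1 - 2\right) \frac{1}{4 + 6}}{5} \right)} f{\left(F{\left(3 \right)},3 \right)} = \left(\frac{3}{5} + \frac{\left(-1 - 2\right) \frac{1}{4 + 6}}{5}\right)^{2} \left(-1 - 3\right) = \left(3 \cdot \frac{1}{5} + - \frac{3}{10} \cdot \frac{1}{5}\right)^{2} \left(-1 - 3\right) = \left(\frac{3}{5} + \left(-3\right) \frac{1}{10} \cdot \frac{1}{5}\right)^{2} \left(-4\right) = \left(\frac{3}{5} - \frac{3}{50}\right)^{2} \left(-4\right) = \left(\frac{27}{50}\right)^{2} \left(-4\right) = \frac{729}{2500} \left(-4\right) = - \frac{729}{625}$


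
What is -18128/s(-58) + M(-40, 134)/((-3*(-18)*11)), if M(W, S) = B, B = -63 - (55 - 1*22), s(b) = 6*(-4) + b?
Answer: 896680/4059 ≈ 220.91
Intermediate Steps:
s(b) = -24 + b
B = -96 (B = -63 - (55 - 22) = -63 - 1*33 = -63 - 33 = -96)
M(W, S) = -96
-18128/s(-58) + M(-40, 134)/((-3*(-18)*11)) = -18128/(-24 - 58) - 96/(-3*(-18)*11) = -18128/(-82) - 96/(54*11) = -18128*(-1/82) - 96/594 = 9064/41 - 96*1/594 = 9064/41 - 16/99 = 896680/4059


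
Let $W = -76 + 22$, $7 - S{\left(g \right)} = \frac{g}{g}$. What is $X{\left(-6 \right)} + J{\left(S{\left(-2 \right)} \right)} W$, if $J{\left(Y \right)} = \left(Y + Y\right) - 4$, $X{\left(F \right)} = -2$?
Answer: $-434$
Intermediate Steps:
$S{\left(g \right)} = 6$ ($S{\left(g \right)} = 7 - \frac{g}{g} = 7 - 1 = 6$)
$W = -54$
$J{\left(Y \right)} = -4 + 2 Y$ ($J{\left(Y \right)} = 2 Y - 4 = -4 + 2 Y$)
$X{\left(-6 \right)} + J{\left(S{\left(-2 \right)} \right)} W = -2 + \left(-4 + 2 \cdot 6\right) \left(-54\right) = -2 + \left(-4 + 12\right) \left(-54\right) = -2 + 8 \left(-54\right) = -2 - 432 = -434$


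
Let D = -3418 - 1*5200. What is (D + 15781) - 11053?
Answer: -3890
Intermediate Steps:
D = -8618 (D = -3418 - 5200 = -8618)
(D + 15781) - 11053 = (-8618 + 15781) - 11053 = 7163 - 11053 = -3890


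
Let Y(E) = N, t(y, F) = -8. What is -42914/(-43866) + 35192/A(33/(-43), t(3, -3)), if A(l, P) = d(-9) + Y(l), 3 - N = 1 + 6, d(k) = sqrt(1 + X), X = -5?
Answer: -771758851/109665 - 17596*I/5 ≈ -7037.4 - 3519.2*I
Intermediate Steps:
d(k) = 2*I (d(k) = sqrt(1 - 5) = sqrt(-4) = 2*I)
N = -4 (N = 3 - (1 + 6) = 3 - 1*7 = 3 - 7 = -4)
Y(E) = -4
A(l, P) = -4 + 2*I (A(l, P) = 2*I - 4 = -4 + 2*I)
-42914/(-43866) + 35192/A(33/(-43), t(3, -3)) = -42914/(-43866) + 35192/(-4 + 2*I) = -42914*(-1/43866) + 35192*((-4 - 2*I)/20) = 21457/21933 + 8798*(-4 - 2*I)/5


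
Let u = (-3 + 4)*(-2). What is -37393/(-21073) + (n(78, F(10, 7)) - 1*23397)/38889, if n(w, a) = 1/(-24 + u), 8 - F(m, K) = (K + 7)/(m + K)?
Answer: 1922261171/1639015794 ≈ 1.1728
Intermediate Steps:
F(m, K) = 8 - (7 + K)/(K + m) (F(m, K) = 8 - (K + 7)/(m + K) = 8 - (7 + K)/(K + m))
u = -2 (u = 1*(-2) = -2)
n(w, a) = -1/26 (n(w, a) = 1/(-24 - 2) = 1/(-26) = -1/26)
-37393/(-21073) + (n(78, F(10, 7)) - 1*23397)/38889 = -37393/(-21073) + (-1/26 - 1*23397)/38889 = -37393*(-1/21073) + (-1/26 - 23397)*(1/38889) = 37393/21073 - 608323/26*1/38889 = 37393/21073 - 608323/1011114 = 1922261171/1639015794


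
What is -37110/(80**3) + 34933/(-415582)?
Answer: -1665397201/10638899200 ≈ -0.15654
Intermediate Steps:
-37110/(80**3) + 34933/(-415582) = -37110/512000 + 34933*(-1/415582) = -37110*1/512000 - 34933/415582 = -3711/51200 - 34933/415582 = -1665397201/10638899200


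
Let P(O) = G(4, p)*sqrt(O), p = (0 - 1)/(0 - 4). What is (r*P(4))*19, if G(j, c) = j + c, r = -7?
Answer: -2261/2 ≈ -1130.5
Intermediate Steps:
p = 1/4 (p = -1/(-4) = -1*(-1/4) = 1/4 ≈ 0.25000)
G(j, c) = c + j
P(O) = 17*sqrt(O)/4 (P(O) = (1/4 + 4)*sqrt(O) = 17*sqrt(O)/4)
(r*P(4))*19 = -119*sqrt(4)/4*19 = -119*2/4*19 = -7*17/2*19 = -119/2*19 = -2261/2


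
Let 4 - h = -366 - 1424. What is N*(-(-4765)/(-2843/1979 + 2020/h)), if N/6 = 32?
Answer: -1624061125440/551381 ≈ -2.9454e+6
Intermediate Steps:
h = 1794 (h = 4 - (-366 - 1424) = 4 - 1*(-1790) = 4 + 1790 = 1794)
N = 192 (N = 6*32 = 192)
N*(-(-4765)/(-2843/1979 + 2020/h)) = 192*(-(-4765)/(-2843/1979 + 2020/1794)) = 192*(-(-4765)/(-2843*1/1979 + 2020*(1/1794))) = 192*(-(-4765)/(-2843/1979 + 1010/897)) = 192*(-(-4765)/(-551381/1775163)) = 192*(-(-4765)*(-1775163)/551381) = 192*(-1*8458651695/551381) = 192*(-8458651695/551381) = -1624061125440/551381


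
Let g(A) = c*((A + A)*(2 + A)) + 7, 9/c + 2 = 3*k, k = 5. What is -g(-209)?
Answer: -778825/13 ≈ -59910.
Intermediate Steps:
c = 9/13 (c = 9/(-2 + 3*5) = 9/(-2 + 15) = 9/13 ≈ 0.69231)
g(A) = 7 + 18*A*(2 + A)/13 (g(A) = 9*((A + A)*(2 + A))/13 + 7 = 9*((2*A)*(2 + A))/13 + 7 = 9*(2*A*(2 + A))/13 + 7 = 18*A*(2 + A)/13 + 7 = 7 + 18*A*(2 + A)/13)
-g(-209) = -(7 + (18/13)*(-209)**2 + (36/13)*(-209)) = -(7 + (18/13)*43681 - 7524/13) = -(7 + 786258/13 - 7524/13) = -1*778825/13 = -778825/13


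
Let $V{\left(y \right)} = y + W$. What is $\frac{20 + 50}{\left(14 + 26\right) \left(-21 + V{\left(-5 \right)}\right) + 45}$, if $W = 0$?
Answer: $- \frac{14}{199} \approx -0.070352$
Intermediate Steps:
$V{\left(y \right)} = y$ ($V{\left(y \right)} = y + 0 = y$)
$\frac{20 + 50}{\left(14 + 26\right) \left(-21 + V{\left(-5 \right)}\right) + 45} = \frac{20 + 50}{\left(14 + 26\right) \left(-21 - 5\right) + 45} = \frac{70}{40 \left(-26\right) + 45} = \frac{70}{-1040 + 45} = \frac{70}{-995} = 70 \left(- \frac{1}{995}\right) = - \frac{14}{199}$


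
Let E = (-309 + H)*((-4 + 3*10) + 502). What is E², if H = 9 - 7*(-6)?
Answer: 18556978176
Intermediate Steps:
H = 51 (H = 9 + 42 = 51)
E = -136224 (E = (-309 + 51)*((-4 + 3*10) + 502) = -258*((-4 + 30) + 502) = -258*(26 + 502) = -258*528 = -136224)
E² = (-136224)² = 18556978176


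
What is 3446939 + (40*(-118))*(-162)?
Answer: 4211579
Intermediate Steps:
3446939 + (40*(-118))*(-162) = 3446939 - 4720*(-162) = 3446939 + 764640 = 4211579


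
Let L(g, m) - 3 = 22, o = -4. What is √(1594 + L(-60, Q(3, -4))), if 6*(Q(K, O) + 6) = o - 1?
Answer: √1619 ≈ 40.237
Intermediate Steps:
Q(K, O) = -41/6 (Q(K, O) = -6 + (-4 - 1)/6 = -6 + (⅙)*(-5) = -6 - ⅚ = -41/6)
L(g, m) = 25 (L(g, m) = 3 + 22 = 25)
√(1594 + L(-60, Q(3, -4))) = √(1594 + 25) = √1619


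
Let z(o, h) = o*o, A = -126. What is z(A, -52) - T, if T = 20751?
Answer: -4875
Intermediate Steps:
z(o, h) = o²
z(A, -52) - T = (-126)² - 1*20751 = 15876 - 20751 = -4875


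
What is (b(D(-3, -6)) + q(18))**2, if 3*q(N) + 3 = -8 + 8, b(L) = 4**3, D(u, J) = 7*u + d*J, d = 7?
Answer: 3969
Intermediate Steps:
D(u, J) = 7*J + 7*u (D(u, J) = 7*u + 7*J = 7*J + 7*u)
b(L) = 64
q(N) = -1 (q(N) = -1 + (-8 + 8)/3 = -1 + (1/3)*0 = -1 + 0 = -1)
(b(D(-3, -6)) + q(18))**2 = (64 - 1)**2 = 63**2 = 3969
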